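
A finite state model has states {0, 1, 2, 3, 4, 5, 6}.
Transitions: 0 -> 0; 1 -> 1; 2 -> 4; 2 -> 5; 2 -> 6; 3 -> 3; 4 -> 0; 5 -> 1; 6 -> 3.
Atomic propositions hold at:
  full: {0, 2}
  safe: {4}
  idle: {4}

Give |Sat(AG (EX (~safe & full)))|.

2

Sat(~safe) = {0, 1, 2, 3, 5, 6}
Sat(~safe & full) = {0, 2}
Sat(EX (~safe & full)) = {s : some successor in {0, 2}} = {0, 4}
AG (EX (~safe & full)): greatest fixpoint, start Z0 = {0, 4}, keep only states in Sat with every successor in Z. Already a fixed point.
Sat(AG (EX (~safe & full))) = {0, 4}
|Sat(AG (EX (~safe & full)))| = |{0, 4}| = 2.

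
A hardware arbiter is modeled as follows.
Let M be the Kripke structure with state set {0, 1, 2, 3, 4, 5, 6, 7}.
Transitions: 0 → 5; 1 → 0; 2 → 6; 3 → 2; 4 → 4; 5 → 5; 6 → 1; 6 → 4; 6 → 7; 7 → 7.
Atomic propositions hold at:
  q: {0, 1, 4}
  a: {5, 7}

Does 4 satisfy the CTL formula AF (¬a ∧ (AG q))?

Sat(¬a) = {0, 1, 2, 3, 4, 6}
AG q: greatest fixpoint, start Z0 = {0, 1, 4}, keep only states in Sat with every successor in Z. Z1 = {1, 4}; Z2 = {4}; fixed.
Sat(AG q) = {4}
Sat(¬a ∧ (AG q)) = {4}
AF (¬a ∧ (AG q)): least fixpoint, start Z0 = {4}, add states with every successor in Z. Already a fixed point.
Sat(AF (¬a ∧ (AG q))) = {4}
4 ∈ Sat(AF (¬a ∧ (AG q))) = {4}, so the formula holds at 4.

Yes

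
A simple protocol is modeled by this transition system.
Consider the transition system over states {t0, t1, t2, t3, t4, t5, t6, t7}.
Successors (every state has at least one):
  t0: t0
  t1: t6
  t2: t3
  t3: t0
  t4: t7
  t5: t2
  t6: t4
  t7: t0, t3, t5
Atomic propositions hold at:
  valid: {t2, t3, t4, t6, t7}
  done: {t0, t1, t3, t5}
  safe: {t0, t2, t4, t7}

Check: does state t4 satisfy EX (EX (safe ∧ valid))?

No

Sat(safe ∧ valid) = {t2, t4, t7}
Sat(EX (safe ∧ valid)) = {s : some successor in {t2, t4, t7}} = {t4, t5, t6}
Sat(EX (EX (safe ∧ valid))) = {s : some successor in {t4, t5, t6}} = {t1, t6, t7}
t4 ∉ Sat(EX (EX (safe ∧ valid))) = {t1, t6, t7}, so the formula does not hold at t4.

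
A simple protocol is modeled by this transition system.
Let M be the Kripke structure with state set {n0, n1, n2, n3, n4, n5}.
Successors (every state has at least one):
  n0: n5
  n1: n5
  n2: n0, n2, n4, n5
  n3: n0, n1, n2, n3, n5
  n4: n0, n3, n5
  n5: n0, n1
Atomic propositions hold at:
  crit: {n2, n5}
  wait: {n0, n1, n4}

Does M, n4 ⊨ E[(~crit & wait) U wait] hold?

Yes

Sat(~crit) = {n0, n1, n3, n4}
Sat(~crit & wait) = {n0, n1, n4}
E[(~crit & wait) U wait]: least fixpoint, start Z0 = Sat(wait) = {n0, n1, n4}, add states in Sat(~crit & wait) with some successor in Z. Already a fixed point.
Sat(E[(~crit & wait) U wait]) = {n0, n1, n4}
n4 ∈ Sat(E[(~crit & wait) U wait]) = {n0, n1, n4}, so the formula holds at n4.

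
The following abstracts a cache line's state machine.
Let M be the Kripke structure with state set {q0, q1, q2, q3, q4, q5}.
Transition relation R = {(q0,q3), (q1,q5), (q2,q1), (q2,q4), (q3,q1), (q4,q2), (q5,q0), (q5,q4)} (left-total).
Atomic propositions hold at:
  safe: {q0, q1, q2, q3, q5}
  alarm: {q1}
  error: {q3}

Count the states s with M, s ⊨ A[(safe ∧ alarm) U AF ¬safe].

Sat(safe ∧ alarm) = {q1}
Sat(¬safe) = {q4}
AF ¬safe: least fixpoint, start Z0 = {q4}, add states with every successor in Z. Already a fixed point.
Sat(AF ¬safe) = {q4}
A[(safe ∧ alarm) U AF ¬safe]: least fixpoint, start Z0 = Sat(AF ¬safe) = {q4}, add states in Sat(safe ∧ alarm) with every successor in Z. Already a fixed point.
Sat(A[(safe ∧ alarm) U AF ¬safe]) = {q4}
|Sat(A[(safe ∧ alarm) U AF ¬safe])| = |{q4}| = 1.

1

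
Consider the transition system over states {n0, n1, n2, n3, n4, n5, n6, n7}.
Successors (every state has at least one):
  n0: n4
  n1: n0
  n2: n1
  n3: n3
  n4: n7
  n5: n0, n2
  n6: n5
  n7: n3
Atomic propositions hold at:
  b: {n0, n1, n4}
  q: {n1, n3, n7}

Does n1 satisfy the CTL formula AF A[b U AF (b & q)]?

Yes

Sat(b & q) = {n1}
AF (b & q): least fixpoint, start Z0 = {n1}, add states with every successor in Z. Z1 = {n1, n2}; fixed.
Sat(AF (b & q)) = {n1, n2}
A[b U AF (b & q)]: least fixpoint, start Z0 = Sat(AF (b & q)) = {n1, n2}, add states in Sat(b) with every successor in Z. Already a fixed point.
Sat(A[b U AF (b & q)]) = {n1, n2}
AF A[b U AF (b & q)]: least fixpoint, start Z0 = {n1, n2}, add states with every successor in Z. Already a fixed point.
Sat(AF A[b U AF (b & q)]) = {n1, n2}
n1 ∈ Sat(AF A[b U AF (b & q)]) = {n1, n2}, so the formula holds at n1.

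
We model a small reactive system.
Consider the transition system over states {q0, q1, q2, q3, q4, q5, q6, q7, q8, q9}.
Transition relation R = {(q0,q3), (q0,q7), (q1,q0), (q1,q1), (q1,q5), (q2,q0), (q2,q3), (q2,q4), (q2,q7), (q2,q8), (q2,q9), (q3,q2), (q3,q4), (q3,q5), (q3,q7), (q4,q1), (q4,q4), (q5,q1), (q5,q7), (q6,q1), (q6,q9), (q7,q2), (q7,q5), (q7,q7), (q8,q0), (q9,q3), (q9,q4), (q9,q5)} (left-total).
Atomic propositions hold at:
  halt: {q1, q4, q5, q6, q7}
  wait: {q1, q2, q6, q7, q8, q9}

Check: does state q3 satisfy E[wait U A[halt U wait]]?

A[halt U wait]: least fixpoint, start Z0 = Sat(wait) = {q1, q2, q6, q7, q8, q9}, add states in Sat(halt) with every successor in Z. Z1 = {q1, q2, q5, q6, q7, q8, q9}; fixed.
Sat(A[halt U wait]) = {q1, q2, q5, q6, q7, q8, q9}
E[wait U A[halt U wait]]: least fixpoint, start Z0 = Sat(A[halt U wait]) = {q1, q2, q5, q6, q7, q8, q9}, add states in Sat(wait) with some successor in Z. Already a fixed point.
Sat(E[wait U A[halt U wait]]) = {q1, q2, q5, q6, q7, q8, q9}
q3 ∉ Sat(E[wait U A[halt U wait]]) = {q1, q2, q5, q6, q7, q8, q9}, so the formula does not hold at q3.

No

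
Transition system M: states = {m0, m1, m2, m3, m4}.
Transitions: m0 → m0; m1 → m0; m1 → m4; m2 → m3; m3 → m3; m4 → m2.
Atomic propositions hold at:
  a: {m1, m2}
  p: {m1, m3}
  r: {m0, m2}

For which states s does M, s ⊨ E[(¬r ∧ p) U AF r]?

Sat(¬r) = {m1, m3, m4}
Sat(¬r ∧ p) = {m1, m3}
AF r: least fixpoint, start Z0 = {m0, m2}, add states with every successor in Z. Z1 = {m0, m2, m4}; Z2 = {m0, m1, m2, m4}; fixed.
Sat(AF r) = {m0, m1, m2, m4}
E[(¬r ∧ p) U AF r]: least fixpoint, start Z0 = Sat(AF r) = {m0, m1, m2, m4}, add states in Sat(¬r ∧ p) with some successor in Z. Already a fixed point.
Sat(E[(¬r ∧ p) U AF r]) = {m0, m1, m2, m4}

{m0, m1, m2, m4}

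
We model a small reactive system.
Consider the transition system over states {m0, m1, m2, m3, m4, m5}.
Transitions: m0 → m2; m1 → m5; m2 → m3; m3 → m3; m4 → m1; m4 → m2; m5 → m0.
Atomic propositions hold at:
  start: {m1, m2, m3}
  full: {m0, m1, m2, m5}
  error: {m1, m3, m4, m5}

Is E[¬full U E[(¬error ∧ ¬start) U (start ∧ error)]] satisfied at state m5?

No

Sat(¬full) = {m3, m4}
Sat(¬error) = {m0, m2}
Sat(¬start) = {m0, m4, m5}
Sat(¬error ∧ ¬start) = {m0}
Sat(start ∧ error) = {m1, m3}
E[(¬error ∧ ¬start) U (start ∧ error)]: least fixpoint, start Z0 = Sat((start ∧ error)) = {m1, m3}, add states in Sat(¬error ∧ ¬start) with some successor in Z. Already a fixed point.
Sat(E[(¬error ∧ ¬start) U (start ∧ error)]) = {m1, m3}
E[¬full U E[(¬error ∧ ¬start) U (start ∧ error)]]: least fixpoint, start Z0 = Sat(E[(¬error ∧ ¬start) U (start ∧ error)]) = {m1, m3}, add states in Sat(¬full) with some successor in Z. Z1 = {m1, m3, m4}; fixed.
Sat(E[¬full U E[(¬error ∧ ¬start) U (start ∧ error)]]) = {m1, m3, m4}
m5 ∉ Sat(E[¬full U E[(¬error ∧ ¬start) U (start ∧ error)]]) = {m1, m3, m4}, so the formula does not hold at m5.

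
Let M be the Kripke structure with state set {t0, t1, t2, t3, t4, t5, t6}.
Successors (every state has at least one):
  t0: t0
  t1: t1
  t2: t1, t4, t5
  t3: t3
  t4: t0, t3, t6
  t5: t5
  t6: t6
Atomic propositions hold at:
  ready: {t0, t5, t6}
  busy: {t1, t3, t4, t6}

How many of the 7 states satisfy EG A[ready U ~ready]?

4

Sat(~ready) = {t1, t2, t3, t4}
A[ready U ~ready]: least fixpoint, start Z0 = Sat(~ready) = {t1, t2, t3, t4}, add states in Sat(ready) with every successor in Z. Already a fixed point.
Sat(A[ready U ~ready]) = {t1, t2, t3, t4}
EG A[ready U ~ready]: greatest fixpoint, start Z0 = {t1, t2, t3, t4}, keep only states in Sat with some successor in Z. Already a fixed point.
Sat(EG A[ready U ~ready]) = {t1, t2, t3, t4}
|Sat(EG A[ready U ~ready])| = |{t1, t2, t3, t4}| = 4.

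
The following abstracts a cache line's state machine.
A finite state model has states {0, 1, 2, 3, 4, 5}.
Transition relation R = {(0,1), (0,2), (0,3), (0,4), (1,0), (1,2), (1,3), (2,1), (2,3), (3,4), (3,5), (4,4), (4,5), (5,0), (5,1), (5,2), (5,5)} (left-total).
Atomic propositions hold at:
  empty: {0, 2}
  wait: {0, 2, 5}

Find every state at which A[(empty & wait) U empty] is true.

Sat(empty & wait) = {0, 2}
A[(empty & wait) U empty]: least fixpoint, start Z0 = Sat(empty) = {0, 2}, add states in Sat(empty & wait) with every successor in Z. Already a fixed point.
Sat(A[(empty & wait) U empty]) = {0, 2}

{0, 2}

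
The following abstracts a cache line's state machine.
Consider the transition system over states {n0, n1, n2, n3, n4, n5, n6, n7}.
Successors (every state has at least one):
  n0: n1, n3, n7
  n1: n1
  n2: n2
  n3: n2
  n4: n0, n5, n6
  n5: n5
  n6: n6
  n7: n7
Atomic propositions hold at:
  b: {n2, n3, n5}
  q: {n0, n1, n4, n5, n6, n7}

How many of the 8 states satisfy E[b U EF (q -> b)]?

Sat(q -> b) = {n2, n3, n5}
EF (q -> b): least fixpoint, start Z0 = {n2, n3, n5}, add states with some successor in Z. Z1 = {n0, n2, n3, n4, n5}; fixed.
Sat(EF (q -> b)) = {n0, n2, n3, n4, n5}
E[b U EF (q -> b)]: least fixpoint, start Z0 = Sat(EF (q -> b)) = {n0, n2, n3, n4, n5}, add states in Sat(b) with some successor in Z. Already a fixed point.
Sat(E[b U EF (q -> b)]) = {n0, n2, n3, n4, n5}
|Sat(E[b U EF (q -> b)])| = |{n0, n2, n3, n4, n5}| = 5.

5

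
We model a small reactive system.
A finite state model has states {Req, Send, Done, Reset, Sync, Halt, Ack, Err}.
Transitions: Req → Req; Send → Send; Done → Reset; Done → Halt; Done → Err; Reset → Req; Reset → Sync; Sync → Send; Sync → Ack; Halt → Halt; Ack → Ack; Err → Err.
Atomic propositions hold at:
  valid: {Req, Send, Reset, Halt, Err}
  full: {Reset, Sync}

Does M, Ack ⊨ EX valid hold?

No

Sat(EX valid) = {s : some successor in {Req, Send, Reset, Halt, Err}} = {Req, Send, Done, Reset, Sync, Halt, Err}
Ack ∉ Sat(EX valid) = {Req, Send, Done, Reset, Sync, Halt, Err}, so the formula does not hold at Ack.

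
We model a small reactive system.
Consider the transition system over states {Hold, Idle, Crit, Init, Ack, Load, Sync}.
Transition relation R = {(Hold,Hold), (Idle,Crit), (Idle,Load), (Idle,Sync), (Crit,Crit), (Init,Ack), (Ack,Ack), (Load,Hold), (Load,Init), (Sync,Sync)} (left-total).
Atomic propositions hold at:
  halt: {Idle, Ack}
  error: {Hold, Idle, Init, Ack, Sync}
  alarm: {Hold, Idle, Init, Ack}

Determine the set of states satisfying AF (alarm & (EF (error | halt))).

{Hold, Idle, Init, Ack, Load}

Sat(error | halt) = {Hold, Idle, Init, Ack, Sync}
EF (error | halt): least fixpoint, start Z0 = {Hold, Idle, Init, Ack, Sync}, add states with some successor in Z. Z1 = {Hold, Idle, Init, Ack, Load, Sync}; fixed.
Sat(EF (error | halt)) = {Hold, Idle, Init, Ack, Load, Sync}
Sat(alarm & (EF (error | halt))) = {Hold, Idle, Init, Ack}
AF (alarm & (EF (error | halt))): least fixpoint, start Z0 = {Hold, Idle, Init, Ack}, add states with every successor in Z. Z1 = {Hold, Idle, Init, Ack, Load}; fixed.
Sat(AF (alarm & (EF (error | halt)))) = {Hold, Idle, Init, Ack, Load}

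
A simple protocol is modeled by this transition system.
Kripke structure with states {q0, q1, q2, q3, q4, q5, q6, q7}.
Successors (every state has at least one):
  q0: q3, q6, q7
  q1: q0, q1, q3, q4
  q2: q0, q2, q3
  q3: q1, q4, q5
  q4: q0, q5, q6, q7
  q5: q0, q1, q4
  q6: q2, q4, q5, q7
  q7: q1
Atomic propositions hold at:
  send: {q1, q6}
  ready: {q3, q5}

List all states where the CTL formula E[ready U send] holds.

E[ready U send]: least fixpoint, start Z0 = Sat(send) = {q1, q6}, add states in Sat(ready) with some successor in Z. Z1 = {q1, q3, q5, q6}; fixed.
Sat(E[ready U send]) = {q1, q3, q5, q6}

{q1, q3, q5, q6}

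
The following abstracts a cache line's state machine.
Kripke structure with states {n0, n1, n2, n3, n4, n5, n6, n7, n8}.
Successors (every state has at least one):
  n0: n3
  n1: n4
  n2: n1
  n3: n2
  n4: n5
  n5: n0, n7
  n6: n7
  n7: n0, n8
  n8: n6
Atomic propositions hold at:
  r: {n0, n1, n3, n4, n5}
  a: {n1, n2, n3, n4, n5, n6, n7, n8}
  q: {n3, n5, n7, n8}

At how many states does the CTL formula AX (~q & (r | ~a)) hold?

2

Sat(~q) = {n0, n1, n2, n4, n6}
Sat(~a) = {n0}
Sat(r | ~a) = {n0, n1, n3, n4, n5}
Sat(~q & (r | ~a)) = {n0, n1, n4}
Sat(AX (~q & (r | ~a))) = {s : every successor in {n0, n1, n4}} = {n1, n2}
|Sat(AX (~q & (r | ~a)))| = |{n1, n2}| = 2.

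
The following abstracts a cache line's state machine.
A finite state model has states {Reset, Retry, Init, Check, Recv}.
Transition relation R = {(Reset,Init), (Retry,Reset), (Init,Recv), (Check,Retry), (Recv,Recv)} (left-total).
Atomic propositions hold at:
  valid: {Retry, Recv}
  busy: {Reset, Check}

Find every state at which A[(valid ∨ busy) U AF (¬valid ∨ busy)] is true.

Sat(valid ∨ busy) = {Reset, Retry, Check, Recv}
Sat(¬valid) = {Reset, Init, Check}
Sat(¬valid ∨ busy) = {Reset, Init, Check}
AF (¬valid ∨ busy): least fixpoint, start Z0 = {Reset, Init, Check}, add states with every successor in Z. Z1 = {Reset, Retry, Init, Check}; fixed.
Sat(AF (¬valid ∨ busy)) = {Reset, Retry, Init, Check}
A[(valid ∨ busy) U AF (¬valid ∨ busy)]: least fixpoint, start Z0 = Sat(AF (¬valid ∨ busy)) = {Reset, Retry, Init, Check}, add states in Sat(valid ∨ busy) with every successor in Z. Already a fixed point.
Sat(A[(valid ∨ busy) U AF (¬valid ∨ busy)]) = {Reset, Retry, Init, Check}

{Reset, Retry, Init, Check}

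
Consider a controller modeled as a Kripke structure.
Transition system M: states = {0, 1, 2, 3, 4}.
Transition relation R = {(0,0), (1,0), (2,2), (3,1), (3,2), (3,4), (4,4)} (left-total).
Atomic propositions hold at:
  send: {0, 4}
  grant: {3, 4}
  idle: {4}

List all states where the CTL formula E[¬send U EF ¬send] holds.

{1, 2, 3}

Sat(¬send) = {1, 2, 3}
EF ¬send: least fixpoint, start Z0 = {1, 2, 3}, add states with some successor in Z. Already a fixed point.
Sat(EF ¬send) = {1, 2, 3}
E[¬send U EF ¬send]: least fixpoint, start Z0 = Sat(EF ¬send) = {1, 2, 3}, add states in Sat(¬send) with some successor in Z. Already a fixed point.
Sat(E[¬send U EF ¬send]) = {1, 2, 3}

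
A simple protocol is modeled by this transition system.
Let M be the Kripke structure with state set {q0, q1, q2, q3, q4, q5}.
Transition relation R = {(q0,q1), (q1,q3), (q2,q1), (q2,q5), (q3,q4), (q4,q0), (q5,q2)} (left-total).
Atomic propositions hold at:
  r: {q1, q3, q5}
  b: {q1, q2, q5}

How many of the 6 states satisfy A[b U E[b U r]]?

E[b U r]: least fixpoint, start Z0 = Sat(r) = {q1, q3, q5}, add states in Sat(b) with some successor in Z. Z1 = {q1, q2, q3, q5}; fixed.
Sat(E[b U r]) = {q1, q2, q3, q5}
A[b U E[b U r]]: least fixpoint, start Z0 = Sat(E[b U r]) = {q1, q2, q3, q5}, add states in Sat(b) with every successor in Z. Already a fixed point.
Sat(A[b U E[b U r]]) = {q1, q2, q3, q5}
|Sat(A[b U E[b U r]])| = |{q1, q2, q3, q5}| = 4.

4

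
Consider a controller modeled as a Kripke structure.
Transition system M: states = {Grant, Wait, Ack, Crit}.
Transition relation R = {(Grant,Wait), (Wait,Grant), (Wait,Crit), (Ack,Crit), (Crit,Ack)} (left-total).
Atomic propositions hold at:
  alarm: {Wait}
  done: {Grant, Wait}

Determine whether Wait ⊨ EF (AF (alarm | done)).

Sat(alarm | done) = {Grant, Wait}
AF (alarm | done): least fixpoint, start Z0 = {Grant, Wait}, add states with every successor in Z. Already a fixed point.
Sat(AF (alarm | done)) = {Grant, Wait}
EF (AF (alarm | done)): least fixpoint, start Z0 = {Grant, Wait}, add states with some successor in Z. Already a fixed point.
Sat(EF (AF (alarm | done))) = {Grant, Wait}
Wait ∈ Sat(EF (AF (alarm | done))) = {Grant, Wait}, so the formula holds at Wait.

Yes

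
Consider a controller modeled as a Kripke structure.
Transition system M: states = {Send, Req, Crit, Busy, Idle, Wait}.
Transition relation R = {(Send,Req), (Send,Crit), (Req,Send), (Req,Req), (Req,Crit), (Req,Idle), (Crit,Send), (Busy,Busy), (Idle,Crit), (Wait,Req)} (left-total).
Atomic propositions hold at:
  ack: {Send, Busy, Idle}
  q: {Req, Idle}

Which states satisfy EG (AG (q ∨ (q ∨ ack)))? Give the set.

{Busy}

Sat(q ∨ ack) = {Send, Req, Busy, Idle}
Sat(q ∨ (q ∨ ack)) = {Send, Req, Busy, Idle}
AG (q ∨ (q ∨ ack)): greatest fixpoint, start Z0 = {Send, Req, Busy, Idle}, keep only states in Sat with every successor in Z. Z1 = {Busy}; fixed.
Sat(AG (q ∨ (q ∨ ack))) = {Busy}
EG (AG (q ∨ (q ∨ ack))): greatest fixpoint, start Z0 = {Busy}, keep only states in Sat with some successor in Z. Already a fixed point.
Sat(EG (AG (q ∨ (q ∨ ack)))) = {Busy}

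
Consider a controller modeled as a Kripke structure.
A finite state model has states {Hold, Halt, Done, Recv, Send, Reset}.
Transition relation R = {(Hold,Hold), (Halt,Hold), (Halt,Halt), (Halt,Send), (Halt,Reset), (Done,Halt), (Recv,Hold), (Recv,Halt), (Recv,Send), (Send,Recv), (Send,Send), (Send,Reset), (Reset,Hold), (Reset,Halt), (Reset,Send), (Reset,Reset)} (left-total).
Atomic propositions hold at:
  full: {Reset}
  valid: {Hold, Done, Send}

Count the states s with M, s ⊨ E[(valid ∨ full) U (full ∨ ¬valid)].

5

Sat(valid ∨ full) = {Hold, Done, Send, Reset}
Sat(¬valid) = {Halt, Recv, Reset}
Sat(full ∨ ¬valid) = {Halt, Recv, Reset}
E[(valid ∨ full) U (full ∨ ¬valid)]: least fixpoint, start Z0 = Sat((full ∨ ¬valid)) = {Halt, Recv, Reset}, add states in Sat(valid ∨ full) with some successor in Z. Z1 = {Halt, Done, Recv, Send, Reset}; fixed.
Sat(E[(valid ∨ full) U (full ∨ ¬valid)]) = {Halt, Done, Recv, Send, Reset}
|Sat(E[(valid ∨ full) U (full ∨ ¬valid)])| = |{Halt, Done, Recv, Send, Reset}| = 5.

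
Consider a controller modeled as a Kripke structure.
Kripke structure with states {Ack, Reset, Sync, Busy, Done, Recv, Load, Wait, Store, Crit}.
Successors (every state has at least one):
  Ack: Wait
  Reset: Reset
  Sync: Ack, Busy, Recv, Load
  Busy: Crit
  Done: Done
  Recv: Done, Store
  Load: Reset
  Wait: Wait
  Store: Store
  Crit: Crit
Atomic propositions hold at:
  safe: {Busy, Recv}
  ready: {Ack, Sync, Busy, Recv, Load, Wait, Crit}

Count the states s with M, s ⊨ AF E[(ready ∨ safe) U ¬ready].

6

Sat(ready ∨ safe) = {Ack, Sync, Busy, Recv, Load, Wait, Crit}
Sat(¬ready) = {Reset, Done, Store}
E[(ready ∨ safe) U ¬ready]: least fixpoint, start Z0 = Sat(¬ready) = {Reset, Done, Store}, add states in Sat(ready ∨ safe) with some successor in Z. Z1 = {Reset, Done, Recv, Load, Store}; Z2 = {Reset, Sync, Done, Recv, Load, Store}; fixed.
Sat(E[(ready ∨ safe) U ¬ready]) = {Reset, Sync, Done, Recv, Load, Store}
AF E[(ready ∨ safe) U ¬ready]: least fixpoint, start Z0 = {Reset, Sync, Done, Recv, Load, Store}, add states with every successor in Z. Already a fixed point.
Sat(AF E[(ready ∨ safe) U ¬ready]) = {Reset, Sync, Done, Recv, Load, Store}
|Sat(AF E[(ready ∨ safe) U ¬ready])| = |{Reset, Sync, Done, Recv, Load, Store}| = 6.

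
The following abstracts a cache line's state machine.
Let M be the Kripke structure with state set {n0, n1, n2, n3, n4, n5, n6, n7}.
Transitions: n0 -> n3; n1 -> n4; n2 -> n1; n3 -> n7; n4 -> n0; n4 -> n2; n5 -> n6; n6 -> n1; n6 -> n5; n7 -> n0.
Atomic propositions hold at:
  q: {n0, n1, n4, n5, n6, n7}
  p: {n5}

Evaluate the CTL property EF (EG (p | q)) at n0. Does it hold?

Sat(p | q) = {n0, n1, n4, n5, n6, n7}
EG (p | q): greatest fixpoint, start Z0 = {n0, n1, n4, n5, n6, n7}, keep only states in Sat with some successor in Z. Z1 = {n1, n4, n5, n6, n7}; Z2 = {n1, n5, n6}; Z3 = {n5, n6}; fixed.
Sat(EG (p | q)) = {n5, n6}
EF (EG (p | q)): least fixpoint, start Z0 = {n5, n6}, add states with some successor in Z. Already a fixed point.
Sat(EF (EG (p | q))) = {n5, n6}
n0 ∉ Sat(EF (EG (p | q))) = {n5, n6}, so the formula does not hold at n0.

No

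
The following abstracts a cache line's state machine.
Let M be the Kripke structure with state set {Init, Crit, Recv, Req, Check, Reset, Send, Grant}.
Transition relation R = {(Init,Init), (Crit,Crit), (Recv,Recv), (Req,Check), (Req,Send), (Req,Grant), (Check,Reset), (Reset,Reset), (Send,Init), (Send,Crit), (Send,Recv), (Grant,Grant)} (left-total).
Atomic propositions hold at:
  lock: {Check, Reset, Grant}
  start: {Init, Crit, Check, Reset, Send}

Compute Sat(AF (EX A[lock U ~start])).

Sat(~start) = {Recv, Req, Grant}
A[lock U ~start]: least fixpoint, start Z0 = Sat(~start) = {Recv, Req, Grant}, add states in Sat(lock) with every successor in Z. Already a fixed point.
Sat(A[lock U ~start]) = {Recv, Req, Grant}
Sat(EX A[lock U ~start]) = {s : some successor in {Recv, Req, Grant}} = {Recv, Req, Send, Grant}
AF (EX A[lock U ~start]): least fixpoint, start Z0 = {Recv, Req, Send, Grant}, add states with every successor in Z. Already a fixed point.
Sat(AF (EX A[lock U ~start])) = {Recv, Req, Send, Grant}

{Recv, Req, Send, Grant}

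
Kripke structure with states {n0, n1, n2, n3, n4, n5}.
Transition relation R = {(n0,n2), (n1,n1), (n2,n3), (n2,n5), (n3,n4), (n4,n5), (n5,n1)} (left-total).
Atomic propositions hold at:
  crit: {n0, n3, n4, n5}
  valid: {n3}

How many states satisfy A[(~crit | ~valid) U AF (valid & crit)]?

1

Sat(~crit) = {n1, n2}
Sat(~valid) = {n0, n1, n2, n4, n5}
Sat(~crit | ~valid) = {n0, n1, n2, n4, n5}
Sat(valid & crit) = {n3}
AF (valid & crit): least fixpoint, start Z0 = {n3}, add states with every successor in Z. Already a fixed point.
Sat(AF (valid & crit)) = {n3}
A[(~crit | ~valid) U AF (valid & crit)]: least fixpoint, start Z0 = Sat(AF (valid & crit)) = {n3}, add states in Sat(~crit | ~valid) with every successor in Z. Already a fixed point.
Sat(A[(~crit | ~valid) U AF (valid & crit)]) = {n3}
|Sat(A[(~crit | ~valid) U AF (valid & crit)])| = |{n3}| = 1.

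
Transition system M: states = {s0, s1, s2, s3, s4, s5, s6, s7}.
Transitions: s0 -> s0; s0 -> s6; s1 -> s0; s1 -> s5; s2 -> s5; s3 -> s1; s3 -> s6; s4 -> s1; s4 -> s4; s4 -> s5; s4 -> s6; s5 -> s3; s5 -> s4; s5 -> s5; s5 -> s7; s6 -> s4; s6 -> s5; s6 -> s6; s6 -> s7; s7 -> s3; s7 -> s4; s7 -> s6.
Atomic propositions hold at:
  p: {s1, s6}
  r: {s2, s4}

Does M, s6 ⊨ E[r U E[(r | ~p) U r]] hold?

Sat(~p) = {s0, s2, s3, s4, s5, s7}
Sat(r | ~p) = {s0, s2, s3, s4, s5, s7}
E[(r | ~p) U r]: least fixpoint, start Z0 = Sat(r) = {s2, s4}, add states in Sat(r | ~p) with some successor in Z. Z1 = {s2, s4, s5, s7}; fixed.
Sat(E[(r | ~p) U r]) = {s2, s4, s5, s7}
E[r U E[(r | ~p) U r]]: least fixpoint, start Z0 = Sat(E[(r | ~p) U r]) = {s2, s4, s5, s7}, add states in Sat(r) with some successor in Z. Already a fixed point.
Sat(E[r U E[(r | ~p) U r]]) = {s2, s4, s5, s7}
s6 ∉ Sat(E[r U E[(r | ~p) U r]]) = {s2, s4, s5, s7}, so the formula does not hold at s6.

No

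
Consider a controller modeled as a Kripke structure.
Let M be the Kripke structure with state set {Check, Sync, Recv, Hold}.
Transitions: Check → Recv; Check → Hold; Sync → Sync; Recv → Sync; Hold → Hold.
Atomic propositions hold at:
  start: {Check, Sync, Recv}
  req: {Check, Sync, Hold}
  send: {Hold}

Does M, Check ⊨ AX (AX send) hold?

No

Sat(AX send) = {s : every successor in {Hold}} = {Hold}
Sat(AX (AX send)) = {s : every successor in {Hold}} = {Hold}
Check ∉ Sat(AX (AX send)) = {Hold}, so the formula does not hold at Check.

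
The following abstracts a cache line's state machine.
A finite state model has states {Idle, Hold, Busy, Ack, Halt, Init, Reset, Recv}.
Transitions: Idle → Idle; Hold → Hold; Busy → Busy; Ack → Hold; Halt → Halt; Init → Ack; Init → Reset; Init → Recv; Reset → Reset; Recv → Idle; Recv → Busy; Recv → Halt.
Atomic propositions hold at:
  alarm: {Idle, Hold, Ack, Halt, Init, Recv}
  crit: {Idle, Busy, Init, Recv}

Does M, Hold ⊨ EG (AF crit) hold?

AF crit: least fixpoint, start Z0 = {Idle, Busy, Init, Recv}, add states with every successor in Z. Already a fixed point.
Sat(AF crit) = {Idle, Busy, Init, Recv}
EG (AF crit): greatest fixpoint, start Z0 = {Idle, Busy, Init, Recv}, keep only states in Sat with some successor in Z. Already a fixed point.
Sat(EG (AF crit)) = {Idle, Busy, Init, Recv}
Hold ∉ Sat(EG (AF crit)) = {Idle, Busy, Init, Recv}, so the formula does not hold at Hold.

No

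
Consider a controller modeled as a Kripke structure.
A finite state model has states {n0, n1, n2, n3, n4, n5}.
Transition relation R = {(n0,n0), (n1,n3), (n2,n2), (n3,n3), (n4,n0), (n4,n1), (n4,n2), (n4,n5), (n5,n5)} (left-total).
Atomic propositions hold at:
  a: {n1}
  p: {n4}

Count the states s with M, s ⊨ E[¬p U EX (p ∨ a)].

1

Sat(¬p) = {n0, n1, n2, n3, n5}
Sat(p ∨ a) = {n1, n4}
Sat(EX (p ∨ a)) = {s : some successor in {n1, n4}} = {n4}
E[¬p U EX (p ∨ a)]: least fixpoint, start Z0 = Sat(EX (p ∨ a)) = {n4}, add states in Sat(¬p) with some successor in Z. Already a fixed point.
Sat(E[¬p U EX (p ∨ a)]) = {n4}
|Sat(E[¬p U EX (p ∨ a)])| = |{n4}| = 1.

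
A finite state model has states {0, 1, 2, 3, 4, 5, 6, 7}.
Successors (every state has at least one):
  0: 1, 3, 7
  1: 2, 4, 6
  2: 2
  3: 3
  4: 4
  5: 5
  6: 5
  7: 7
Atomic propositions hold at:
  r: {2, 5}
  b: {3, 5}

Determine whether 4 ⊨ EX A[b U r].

No

A[b U r]: least fixpoint, start Z0 = Sat(r) = {2, 5}, add states in Sat(b) with every successor in Z. Already a fixed point.
Sat(A[b U r]) = {2, 5}
Sat(EX A[b U r]) = {s : some successor in {2, 5}} = {1, 2, 5, 6}
4 ∉ Sat(EX A[b U r]) = {1, 2, 5, 6}, so the formula does not hold at 4.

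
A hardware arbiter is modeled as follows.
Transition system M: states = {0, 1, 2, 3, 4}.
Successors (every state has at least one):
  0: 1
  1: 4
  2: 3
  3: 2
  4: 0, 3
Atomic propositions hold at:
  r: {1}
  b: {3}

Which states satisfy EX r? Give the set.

Sat(EX r) = {s : some successor in {1}} = {0}

{0}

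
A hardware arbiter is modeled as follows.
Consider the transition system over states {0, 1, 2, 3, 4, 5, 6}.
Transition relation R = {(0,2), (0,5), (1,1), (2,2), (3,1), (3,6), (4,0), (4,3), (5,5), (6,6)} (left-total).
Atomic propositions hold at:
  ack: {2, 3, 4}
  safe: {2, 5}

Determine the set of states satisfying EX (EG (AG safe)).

AG safe: greatest fixpoint, start Z0 = {2, 5}, keep only states in Sat with every successor in Z. Already a fixed point.
Sat(AG safe) = {2, 5}
EG (AG safe): greatest fixpoint, start Z0 = {2, 5}, keep only states in Sat with some successor in Z. Already a fixed point.
Sat(EG (AG safe)) = {2, 5}
Sat(EX (EG (AG safe))) = {s : some successor in {2, 5}} = {0, 2, 5}

{0, 2, 5}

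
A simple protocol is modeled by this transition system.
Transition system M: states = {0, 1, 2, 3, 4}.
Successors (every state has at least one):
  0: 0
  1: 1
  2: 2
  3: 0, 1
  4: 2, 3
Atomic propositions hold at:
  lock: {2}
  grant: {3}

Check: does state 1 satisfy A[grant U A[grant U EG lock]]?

EG lock: greatest fixpoint, start Z0 = {2}, keep only states in Sat with some successor in Z. Already a fixed point.
Sat(EG lock) = {2}
A[grant U EG lock]: least fixpoint, start Z0 = Sat(EG lock) = {2}, add states in Sat(grant) with every successor in Z. Already a fixed point.
Sat(A[grant U EG lock]) = {2}
A[grant U A[grant U EG lock]]: least fixpoint, start Z0 = Sat(A[grant U EG lock]) = {2}, add states in Sat(grant) with every successor in Z. Already a fixed point.
Sat(A[grant U A[grant U EG lock]]) = {2}
1 ∉ Sat(A[grant U A[grant U EG lock]]) = {2}, so the formula does not hold at 1.

No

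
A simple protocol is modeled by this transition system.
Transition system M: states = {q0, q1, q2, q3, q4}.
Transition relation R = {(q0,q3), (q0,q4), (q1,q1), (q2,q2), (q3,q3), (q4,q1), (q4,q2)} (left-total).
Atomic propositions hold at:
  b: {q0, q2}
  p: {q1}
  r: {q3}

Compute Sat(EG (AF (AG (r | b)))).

Sat(r | b) = {q0, q2, q3}
AG (r | b): greatest fixpoint, start Z0 = {q0, q2, q3}, keep only states in Sat with every successor in Z. Z1 = {q2, q3}; fixed.
Sat(AG (r | b)) = {q2, q3}
AF (AG (r | b)): least fixpoint, start Z0 = {q2, q3}, add states with every successor in Z. Already a fixed point.
Sat(AF (AG (r | b))) = {q2, q3}
EG (AF (AG (r | b))): greatest fixpoint, start Z0 = {q2, q3}, keep only states in Sat with some successor in Z. Already a fixed point.
Sat(EG (AF (AG (r | b)))) = {q2, q3}

{q2, q3}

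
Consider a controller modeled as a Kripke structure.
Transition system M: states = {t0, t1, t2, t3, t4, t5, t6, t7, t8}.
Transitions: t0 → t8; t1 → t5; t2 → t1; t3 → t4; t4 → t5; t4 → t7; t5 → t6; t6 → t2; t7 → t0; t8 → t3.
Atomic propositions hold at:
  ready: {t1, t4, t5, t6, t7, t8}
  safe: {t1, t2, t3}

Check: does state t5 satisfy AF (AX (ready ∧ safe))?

Sat(ready ∧ safe) = {t1}
Sat(AX (ready ∧ safe)) = {s : every successor in {t1}} = {t2}
AF (AX (ready ∧ safe)): least fixpoint, start Z0 = {t2}, add states with every successor in Z. Z1 = {t2, t6}; Z2 = {t2, t5, t6}; Z3 = {t1, t2, t5, t6}; fixed.
Sat(AF (AX (ready ∧ safe))) = {t1, t2, t5, t6}
t5 ∈ Sat(AF (AX (ready ∧ safe))) = {t1, t2, t5, t6}, so the formula holds at t5.

Yes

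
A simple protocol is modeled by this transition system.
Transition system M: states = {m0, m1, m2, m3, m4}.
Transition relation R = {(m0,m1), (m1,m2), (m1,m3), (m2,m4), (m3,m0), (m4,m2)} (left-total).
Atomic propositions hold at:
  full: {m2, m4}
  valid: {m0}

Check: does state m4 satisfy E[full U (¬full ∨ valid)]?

Sat(¬full) = {m0, m1, m3}
Sat(¬full ∨ valid) = {m0, m1, m3}
E[full U (¬full ∨ valid)]: least fixpoint, start Z0 = Sat((¬full ∨ valid)) = {m0, m1, m3}, add states in Sat(full) with some successor in Z. Already a fixed point.
Sat(E[full U (¬full ∨ valid)]) = {m0, m1, m3}
m4 ∉ Sat(E[full U (¬full ∨ valid)]) = {m0, m1, m3}, so the formula does not hold at m4.

No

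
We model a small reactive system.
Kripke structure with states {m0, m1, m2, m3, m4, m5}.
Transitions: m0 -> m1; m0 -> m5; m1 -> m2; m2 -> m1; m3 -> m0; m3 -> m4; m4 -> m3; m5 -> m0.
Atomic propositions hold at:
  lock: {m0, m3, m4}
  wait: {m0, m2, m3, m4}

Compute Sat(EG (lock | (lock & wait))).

{m3, m4}

Sat(lock & wait) = {m0, m3, m4}
Sat(lock | (lock & wait)) = {m0, m3, m4}
EG (lock | (lock & wait)): greatest fixpoint, start Z0 = {m0, m3, m4}, keep only states in Sat with some successor in Z. Z1 = {m3, m4}; fixed.
Sat(EG (lock | (lock & wait))) = {m3, m4}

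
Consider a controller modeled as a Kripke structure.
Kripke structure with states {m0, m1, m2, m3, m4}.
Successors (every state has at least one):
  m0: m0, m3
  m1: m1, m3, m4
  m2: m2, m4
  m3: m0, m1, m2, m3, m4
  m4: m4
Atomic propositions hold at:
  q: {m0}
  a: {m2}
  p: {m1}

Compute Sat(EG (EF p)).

EF p: least fixpoint, start Z0 = {m1}, add states with some successor in Z. Z1 = {m1, m3}; Z2 = {m0, m1, m3}; fixed.
Sat(EF p) = {m0, m1, m3}
EG (EF p): greatest fixpoint, start Z0 = {m0, m1, m3}, keep only states in Sat with some successor in Z. Already a fixed point.
Sat(EG (EF p)) = {m0, m1, m3}

{m0, m1, m3}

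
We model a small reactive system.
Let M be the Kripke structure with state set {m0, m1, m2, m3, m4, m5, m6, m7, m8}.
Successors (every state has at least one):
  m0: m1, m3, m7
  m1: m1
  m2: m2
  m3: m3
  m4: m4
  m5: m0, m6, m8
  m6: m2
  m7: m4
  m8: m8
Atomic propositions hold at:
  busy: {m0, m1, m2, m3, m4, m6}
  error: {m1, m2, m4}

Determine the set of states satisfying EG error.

EG error: greatest fixpoint, start Z0 = {m1, m2, m4}, keep only states in Sat with some successor in Z. Already a fixed point.
Sat(EG error) = {m1, m2, m4}

{m1, m2, m4}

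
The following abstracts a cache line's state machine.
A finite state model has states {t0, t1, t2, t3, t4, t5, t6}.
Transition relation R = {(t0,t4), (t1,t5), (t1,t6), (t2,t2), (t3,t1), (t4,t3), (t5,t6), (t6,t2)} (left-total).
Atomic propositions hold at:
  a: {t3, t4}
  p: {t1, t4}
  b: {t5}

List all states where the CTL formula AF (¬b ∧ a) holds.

{t0, t3, t4}

Sat(¬b) = {t0, t1, t2, t3, t4, t6}
Sat(¬b ∧ a) = {t3, t4}
AF (¬b ∧ a): least fixpoint, start Z0 = {t3, t4}, add states with every successor in Z. Z1 = {t0, t3, t4}; fixed.
Sat(AF (¬b ∧ a)) = {t0, t3, t4}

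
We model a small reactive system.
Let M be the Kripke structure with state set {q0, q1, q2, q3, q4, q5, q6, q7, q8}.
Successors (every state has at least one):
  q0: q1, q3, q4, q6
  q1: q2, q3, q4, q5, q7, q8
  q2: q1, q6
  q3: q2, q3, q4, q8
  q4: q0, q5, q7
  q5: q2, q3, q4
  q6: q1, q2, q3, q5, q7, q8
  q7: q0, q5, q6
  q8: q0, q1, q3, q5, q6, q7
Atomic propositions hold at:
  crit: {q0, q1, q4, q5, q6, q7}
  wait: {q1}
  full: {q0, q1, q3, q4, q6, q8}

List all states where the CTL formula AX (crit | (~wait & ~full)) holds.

Sat(~wait) = {q0, q2, q3, q4, q5, q6, q7, q8}
Sat(~full) = {q2, q5, q7}
Sat(~wait & ~full) = {q2, q5, q7}
Sat(crit | (~wait & ~full)) = {q0, q1, q2, q4, q5, q6, q7}
Sat(AX (crit | (~wait & ~full))) = {s : every successor in {q0, q1, q2, q4, q5, q6, q7}} = {q2, q4, q7}

{q2, q4, q7}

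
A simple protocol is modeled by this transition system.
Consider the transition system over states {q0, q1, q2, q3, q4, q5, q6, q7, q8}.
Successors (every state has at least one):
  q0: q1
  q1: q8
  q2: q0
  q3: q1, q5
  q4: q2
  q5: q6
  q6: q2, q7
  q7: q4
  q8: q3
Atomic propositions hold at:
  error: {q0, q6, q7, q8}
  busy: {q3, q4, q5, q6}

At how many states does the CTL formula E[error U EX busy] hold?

5

Sat(EX busy) = {s : some successor in {q3, q4, q5, q6}} = {q3, q5, q7, q8}
E[error U EX busy]: least fixpoint, start Z0 = Sat(EX busy) = {q3, q5, q7, q8}, add states in Sat(error) with some successor in Z. Z1 = {q3, q5, q6, q7, q8}; fixed.
Sat(E[error U EX busy]) = {q3, q5, q6, q7, q8}
|Sat(E[error U EX busy])| = |{q3, q5, q6, q7, q8}| = 5.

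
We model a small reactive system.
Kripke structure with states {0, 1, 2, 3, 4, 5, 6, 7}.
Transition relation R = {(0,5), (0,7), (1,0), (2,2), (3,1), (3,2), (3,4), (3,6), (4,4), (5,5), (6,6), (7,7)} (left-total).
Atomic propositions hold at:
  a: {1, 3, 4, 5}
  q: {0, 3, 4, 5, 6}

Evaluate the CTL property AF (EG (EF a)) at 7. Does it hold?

No

EF a: least fixpoint, start Z0 = {1, 3, 4, 5}, add states with some successor in Z. Z1 = {0, 1, 3, 4, 5}; fixed.
Sat(EF a) = {0, 1, 3, 4, 5}
EG (EF a): greatest fixpoint, start Z0 = {0, 1, 3, 4, 5}, keep only states in Sat with some successor in Z. Already a fixed point.
Sat(EG (EF a)) = {0, 1, 3, 4, 5}
AF (EG (EF a)): least fixpoint, start Z0 = {0, 1, 3, 4, 5}, add states with every successor in Z. Already a fixed point.
Sat(AF (EG (EF a))) = {0, 1, 3, 4, 5}
7 ∉ Sat(AF (EG (EF a))) = {0, 1, 3, 4, 5}, so the formula does not hold at 7.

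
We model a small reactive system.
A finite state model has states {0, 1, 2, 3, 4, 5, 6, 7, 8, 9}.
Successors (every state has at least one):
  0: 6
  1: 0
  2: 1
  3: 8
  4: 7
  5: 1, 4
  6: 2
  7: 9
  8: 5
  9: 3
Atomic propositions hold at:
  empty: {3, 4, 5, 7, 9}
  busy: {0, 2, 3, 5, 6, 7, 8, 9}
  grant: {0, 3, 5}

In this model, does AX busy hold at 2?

No

Sat(AX busy) = {s : every successor in {0, 2, 3, 5, 6, 7, 8, 9}} = {0, 1, 3, 4, 6, 7, 8, 9}
2 ∉ Sat(AX busy) = {0, 1, 3, 4, 6, 7, 8, 9}, so the formula does not hold at 2.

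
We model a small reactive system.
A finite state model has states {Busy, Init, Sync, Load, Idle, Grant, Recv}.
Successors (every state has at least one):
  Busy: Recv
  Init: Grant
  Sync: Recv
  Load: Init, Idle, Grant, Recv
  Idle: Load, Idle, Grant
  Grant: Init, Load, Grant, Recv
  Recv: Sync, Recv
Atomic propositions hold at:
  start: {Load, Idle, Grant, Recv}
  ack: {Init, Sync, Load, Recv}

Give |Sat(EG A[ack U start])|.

6

A[ack U start]: least fixpoint, start Z0 = Sat(start) = {Load, Idle, Grant, Recv}, add states in Sat(ack) with every successor in Z. Z1 = {Init, Sync, Load, Idle, Grant, Recv}; fixed.
Sat(A[ack U start]) = {Init, Sync, Load, Idle, Grant, Recv}
EG A[ack U start]: greatest fixpoint, start Z0 = {Init, Sync, Load, Idle, Grant, Recv}, keep only states in Sat with some successor in Z. Already a fixed point.
Sat(EG A[ack U start]) = {Init, Sync, Load, Idle, Grant, Recv}
|Sat(EG A[ack U start])| = |{Init, Sync, Load, Idle, Grant, Recv}| = 6.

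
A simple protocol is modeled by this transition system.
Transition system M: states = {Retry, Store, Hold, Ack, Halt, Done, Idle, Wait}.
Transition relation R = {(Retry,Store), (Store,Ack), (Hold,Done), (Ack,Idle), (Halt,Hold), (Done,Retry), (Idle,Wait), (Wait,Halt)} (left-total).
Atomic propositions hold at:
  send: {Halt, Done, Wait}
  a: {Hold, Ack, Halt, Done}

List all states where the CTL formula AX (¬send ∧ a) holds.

Sat(¬send) = {Retry, Store, Hold, Ack, Idle}
Sat(¬send ∧ a) = {Hold, Ack}
Sat(AX (¬send ∧ a)) = {s : every successor in {Hold, Ack}} = {Store, Halt}

{Store, Halt}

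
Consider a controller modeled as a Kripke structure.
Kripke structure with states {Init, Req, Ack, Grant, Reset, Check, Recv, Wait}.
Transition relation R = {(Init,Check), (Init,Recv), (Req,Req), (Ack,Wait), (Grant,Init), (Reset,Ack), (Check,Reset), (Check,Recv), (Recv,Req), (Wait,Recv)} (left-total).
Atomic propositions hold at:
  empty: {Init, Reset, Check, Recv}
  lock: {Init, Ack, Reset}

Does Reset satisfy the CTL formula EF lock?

EF lock: least fixpoint, start Z0 = {Init, Ack, Reset}, add states with some successor in Z. Z1 = {Init, Ack, Grant, Reset, Check}; fixed.
Sat(EF lock) = {Init, Ack, Grant, Reset, Check}
Reset ∈ Sat(EF lock) = {Init, Ack, Grant, Reset, Check}, so the formula holds at Reset.

Yes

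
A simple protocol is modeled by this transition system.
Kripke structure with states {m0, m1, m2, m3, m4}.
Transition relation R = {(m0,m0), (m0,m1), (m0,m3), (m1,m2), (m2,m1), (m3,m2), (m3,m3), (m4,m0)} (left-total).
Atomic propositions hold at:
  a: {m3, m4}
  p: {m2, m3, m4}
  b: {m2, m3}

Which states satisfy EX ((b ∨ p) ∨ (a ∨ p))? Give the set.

Sat(b ∨ p) = {m2, m3, m4}
Sat(a ∨ p) = {m2, m3, m4}
Sat((b ∨ p) ∨ (a ∨ p)) = {m2, m3, m4}
Sat(EX ((b ∨ p) ∨ (a ∨ p))) = {s : some successor in {m2, m3, m4}} = {m0, m1, m3}

{m0, m1, m3}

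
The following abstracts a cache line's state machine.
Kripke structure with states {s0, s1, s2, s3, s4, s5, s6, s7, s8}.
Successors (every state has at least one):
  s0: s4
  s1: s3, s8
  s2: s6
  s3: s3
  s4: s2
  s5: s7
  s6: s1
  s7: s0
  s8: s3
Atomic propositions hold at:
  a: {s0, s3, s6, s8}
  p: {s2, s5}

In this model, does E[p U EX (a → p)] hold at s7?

No

Sat(a → p) = {s1, s2, s4, s5, s7}
Sat(EX (a → p)) = {s : some successor in {s1, s2, s4, s5, s7}} = {s0, s4, s5, s6}
E[p U EX (a → p)]: least fixpoint, start Z0 = Sat(EX (a → p)) = {s0, s4, s5, s6}, add states in Sat(p) with some successor in Z. Z1 = {s0, s2, s4, s5, s6}; fixed.
Sat(E[p U EX (a → p)]) = {s0, s2, s4, s5, s6}
s7 ∉ Sat(E[p U EX (a → p)]) = {s0, s2, s4, s5, s6}, so the formula does not hold at s7.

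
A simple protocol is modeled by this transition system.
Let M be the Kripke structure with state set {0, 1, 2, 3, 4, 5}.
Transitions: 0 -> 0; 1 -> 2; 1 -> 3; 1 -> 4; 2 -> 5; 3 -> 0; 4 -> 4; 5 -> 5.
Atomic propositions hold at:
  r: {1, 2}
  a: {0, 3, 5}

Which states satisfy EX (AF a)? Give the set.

AF a: least fixpoint, start Z0 = {0, 3, 5}, add states with every successor in Z. Z1 = {0, 2, 3, 5}; fixed.
Sat(AF a) = {0, 2, 3, 5}
Sat(EX (AF a)) = {s : some successor in {0, 2, 3, 5}} = {0, 1, 2, 3, 5}

{0, 1, 2, 3, 5}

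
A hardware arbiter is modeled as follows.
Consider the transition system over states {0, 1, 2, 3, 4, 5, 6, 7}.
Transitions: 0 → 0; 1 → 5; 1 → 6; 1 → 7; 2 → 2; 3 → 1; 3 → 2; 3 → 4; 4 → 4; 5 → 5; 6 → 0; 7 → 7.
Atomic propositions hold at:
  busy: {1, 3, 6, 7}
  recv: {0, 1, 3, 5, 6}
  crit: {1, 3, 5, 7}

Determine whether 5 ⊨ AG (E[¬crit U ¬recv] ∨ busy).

No

Sat(¬crit) = {0, 2, 4, 6}
Sat(¬recv) = {2, 4, 7}
E[¬crit U ¬recv]: least fixpoint, start Z0 = Sat(¬recv) = {2, 4, 7}, add states in Sat(¬crit) with some successor in Z. Already a fixed point.
Sat(E[¬crit U ¬recv]) = {2, 4, 7}
Sat(E[¬crit U ¬recv] ∨ busy) = {1, 2, 3, 4, 6, 7}
AG (E[¬crit U ¬recv] ∨ busy): greatest fixpoint, start Z0 = {1, 2, 3, 4, 6, 7}, keep only states in Sat with every successor in Z. Z1 = {2, 3, 4, 7}; Z2 = {2, 4, 7}; fixed.
Sat(AG (E[¬crit U ¬recv] ∨ busy)) = {2, 4, 7}
5 ∉ Sat(AG (E[¬crit U ¬recv] ∨ busy)) = {2, 4, 7}, so the formula does not hold at 5.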